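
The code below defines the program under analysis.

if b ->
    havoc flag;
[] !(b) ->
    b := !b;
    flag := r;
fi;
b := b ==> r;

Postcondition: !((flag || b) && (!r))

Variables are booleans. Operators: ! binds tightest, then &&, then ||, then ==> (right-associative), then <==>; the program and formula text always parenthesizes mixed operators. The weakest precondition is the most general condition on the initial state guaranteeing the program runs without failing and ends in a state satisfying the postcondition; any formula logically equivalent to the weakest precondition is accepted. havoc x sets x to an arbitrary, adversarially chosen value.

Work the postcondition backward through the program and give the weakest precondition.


Working backward. After the program, !((flag || b) && (!r)) must hold.
Before b := b ==> r: !((flag || (b ==> r)) && (!r))
Then branch requires r && (!((b ==> r) && (!r))); else branch requires !((r || ((!b) ==> r)) && (!r)).
Before the if: (b ==> (r && (!((b ==> r) && (!r))))) && ((!b) ==> (!((r || ((!b) ==> r)) && (!r))))
Answer: WP = (b ==> (r && (!((b ==> r) && (!r))))) && ((!b) ==> (!((r || ((!b) ==> r)) && (!r))))


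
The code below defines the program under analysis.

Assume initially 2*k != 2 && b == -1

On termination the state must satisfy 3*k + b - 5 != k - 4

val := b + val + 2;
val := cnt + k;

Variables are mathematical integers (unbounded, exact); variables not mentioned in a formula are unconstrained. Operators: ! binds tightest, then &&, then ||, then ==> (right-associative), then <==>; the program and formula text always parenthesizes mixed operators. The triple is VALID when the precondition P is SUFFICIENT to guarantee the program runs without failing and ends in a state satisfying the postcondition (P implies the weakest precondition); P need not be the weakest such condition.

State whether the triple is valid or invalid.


Working backward. After the program, the postcondition 3*k + b - 5 != k - 4 must hold; in canonical form it is b + 2*k != 1.
Before val := cnt + k: b + 2*k != 1
Before val := b + val + 2: b + 2*k != 1
The weakest precondition is b + 2*k != 1.
Check whether 2*k != 2 && b == -1 implies it.
Every state satisfying the precondition satisfies the weakest precondition: the implication holds.
Answer: valid


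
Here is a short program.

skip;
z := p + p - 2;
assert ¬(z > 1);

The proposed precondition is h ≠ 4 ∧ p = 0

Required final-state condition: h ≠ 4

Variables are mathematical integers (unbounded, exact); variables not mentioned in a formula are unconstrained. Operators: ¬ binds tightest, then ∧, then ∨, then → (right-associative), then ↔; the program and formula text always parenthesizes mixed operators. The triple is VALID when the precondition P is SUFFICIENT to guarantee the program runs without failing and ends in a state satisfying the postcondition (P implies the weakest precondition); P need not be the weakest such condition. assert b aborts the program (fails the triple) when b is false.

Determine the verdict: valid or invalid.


Working backward. After the program, h ≠ 4 must hold.
Before assert ¬(z > 1): (¬(z > 1)) ∧ h ≠ 4
Before z := p + p - 2: (¬(2*p > 3)) ∧ h ≠ 4
Before skip: (¬(2*p > 3)) ∧ h ≠ 4
The weakest precondition is (¬(2*p > 3)) ∧ h ≠ 4.
Check whether h ≠ 4 ∧ p = 0 implies it.
Every state satisfying the precondition satisfies the weakest precondition: the implication holds.
Answer: valid


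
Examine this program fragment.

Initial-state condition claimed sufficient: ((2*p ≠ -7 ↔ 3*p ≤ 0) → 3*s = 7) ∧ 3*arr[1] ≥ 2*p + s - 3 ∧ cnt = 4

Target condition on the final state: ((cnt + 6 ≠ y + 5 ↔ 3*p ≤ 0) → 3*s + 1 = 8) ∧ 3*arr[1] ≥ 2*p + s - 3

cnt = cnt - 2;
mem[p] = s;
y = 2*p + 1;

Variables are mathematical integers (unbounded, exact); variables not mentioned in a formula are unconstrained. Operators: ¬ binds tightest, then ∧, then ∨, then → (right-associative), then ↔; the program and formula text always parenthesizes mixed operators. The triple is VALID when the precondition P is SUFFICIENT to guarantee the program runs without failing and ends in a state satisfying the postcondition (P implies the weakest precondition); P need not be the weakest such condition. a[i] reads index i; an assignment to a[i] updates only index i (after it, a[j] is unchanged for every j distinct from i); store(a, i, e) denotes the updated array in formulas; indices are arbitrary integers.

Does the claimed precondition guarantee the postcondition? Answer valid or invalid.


Working backward. After the program, the postcondition ((cnt + 6 ≠ y + 5 ↔ 3*p ≤ 0) → 3*s + 1 = 8) ∧ 3*arr[1] ≥ 2*p + s - 3 must hold; in canonical form it is ((cnt ≠ y - 1 ↔ 3*p ≤ 0) → 3*s = 7) ∧ 3*arr[1] ≥ 2*p + s - 3.
Before y := 2*p + 1: ((cnt ≠ 2*p ↔ 3*p ≤ 0) → 3*s = 7) ∧ 3*arr[1] ≥ 2*p + s - 3
Before mem[p] := s: ((cnt ≠ 2*p ↔ 3*p ≤ 0) → 3*s = 7) ∧ 3*arr[1] ≥ 2*p + s - 3
Before cnt := cnt - 2: ((cnt ≠ 2*p + 2 ↔ 3*p ≤ 0) → 3*s = 7) ∧ 3*arr[1] ≥ 2*p + s - 3
The weakest precondition is ((cnt ≠ 2*p + 2 ↔ 3*p ≤ 0) → 3*s = 7) ∧ 3*arr[1] ≥ 2*p + s - 3.
Check whether ((2*p ≠ -7 ↔ 3*p ≤ 0) → 3*s = 7) ∧ 3*arr[1] ≥ 2*p + s - 3 ∧ cnt = 4 implies it.
Countermodel: at the initial state arr = {[1] = 0, elsewhere 0}, cnt = 4, p = 1, s = 1, the precondition holds but the weakest precondition fails.
Answer: invalid


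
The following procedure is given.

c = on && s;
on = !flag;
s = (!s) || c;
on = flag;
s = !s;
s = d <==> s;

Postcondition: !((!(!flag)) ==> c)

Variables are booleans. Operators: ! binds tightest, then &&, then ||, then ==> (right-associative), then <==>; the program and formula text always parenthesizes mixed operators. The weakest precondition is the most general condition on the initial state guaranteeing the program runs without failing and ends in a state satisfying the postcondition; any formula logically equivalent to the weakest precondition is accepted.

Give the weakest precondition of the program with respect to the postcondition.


Working backward. After the program, the postcondition !((!(!flag)) ==> c) must hold; in canonical form it is !(flag ==> c).
Before s := d <==> s: !(flag ==> c)
Before s := !s: !(flag ==> c)
Before on := flag: !(flag ==> c)
Before s := (!s) || c: !(flag ==> c)
Before on := !flag: !(flag ==> c)
Before c := on && s: !(flag ==> (on && s))
Answer: WP = !(flag ==> (on && s))


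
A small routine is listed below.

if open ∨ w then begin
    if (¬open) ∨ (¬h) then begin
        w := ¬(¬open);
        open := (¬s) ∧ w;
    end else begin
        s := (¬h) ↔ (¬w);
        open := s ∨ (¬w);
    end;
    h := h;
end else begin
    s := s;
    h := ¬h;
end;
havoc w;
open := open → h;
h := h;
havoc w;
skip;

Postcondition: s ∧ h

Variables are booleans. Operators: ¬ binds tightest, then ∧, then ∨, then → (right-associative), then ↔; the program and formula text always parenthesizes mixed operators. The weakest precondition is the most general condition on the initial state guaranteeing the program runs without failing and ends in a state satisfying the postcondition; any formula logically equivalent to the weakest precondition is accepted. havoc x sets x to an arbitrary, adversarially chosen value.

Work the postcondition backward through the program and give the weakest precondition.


Working backward. After the program, s ∧ h must hold.
Before skip: s ∧ h
Before havoc w: s ∧ h
Before h := h: s ∧ h
Before open := open → h: s ∧ h
Before havoc w: s ∧ h
Then branch requires (((¬open) ∨ (¬h)) → (s ∧ h)) ∧ ((¬((¬open) ∨ (¬h))) → (((¬h) ↔ (¬w)) ∧ h)); else branch requires s ∧ (¬h).
Before the if: ((open ∨ w) → ((((¬open) ∨ (¬h)) → (s ∧ h)) ∧ ((¬((¬open) ∨ (¬h))) → (((¬h) ↔ (¬w)) ∧ h)))) ∧ ((¬(open ∨ w)) → (s ∧ (¬h)))
Answer: WP = ((open ∨ w) → ((((¬open) ∨ (¬h)) → (s ∧ h)) ∧ ((¬((¬open) ∨ (¬h))) → (((¬h) ↔ (¬w)) ∧ h)))) ∧ ((¬(open ∨ w)) → (s ∧ (¬h)))


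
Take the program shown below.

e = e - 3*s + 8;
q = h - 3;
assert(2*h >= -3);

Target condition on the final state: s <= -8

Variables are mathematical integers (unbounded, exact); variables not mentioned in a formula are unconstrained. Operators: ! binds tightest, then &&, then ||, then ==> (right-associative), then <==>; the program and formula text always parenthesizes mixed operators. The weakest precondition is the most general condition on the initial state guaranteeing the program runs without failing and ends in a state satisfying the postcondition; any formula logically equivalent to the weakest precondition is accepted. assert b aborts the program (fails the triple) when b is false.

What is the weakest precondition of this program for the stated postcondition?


Working backward. After the program, s <= -8 must hold.
Before assert 2*h >= -3: 2*h >= -3 && s <= -8
Before q := h - 3: 2*h >= -3 && s <= -8
Before e := e - 3*s + 8: 2*h >= -3 && s <= -8
Answer: WP = 2*h >= -3 && s <= -8


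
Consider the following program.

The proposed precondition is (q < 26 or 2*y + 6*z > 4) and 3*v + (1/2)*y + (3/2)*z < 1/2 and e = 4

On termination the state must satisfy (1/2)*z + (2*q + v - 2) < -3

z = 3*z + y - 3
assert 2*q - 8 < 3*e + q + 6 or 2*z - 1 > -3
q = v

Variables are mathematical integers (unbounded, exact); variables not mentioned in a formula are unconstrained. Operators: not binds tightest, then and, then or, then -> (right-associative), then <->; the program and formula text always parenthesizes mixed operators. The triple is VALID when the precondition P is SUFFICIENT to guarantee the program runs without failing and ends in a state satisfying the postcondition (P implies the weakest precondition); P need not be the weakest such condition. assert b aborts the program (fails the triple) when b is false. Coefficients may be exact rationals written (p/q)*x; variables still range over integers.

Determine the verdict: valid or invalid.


Working backward. After the program, the postcondition (1/2)*z + (2*q + v - 2) < -3 must hold; in canonical form it is 2*q + v + (1/2)*z < -1.
Before q := v: 3*v + (1/2)*z < -1
Before assert 2*q - 8 < 3*e + q + 6 or 2*z - 1 > -3: (q < 3*e + 14 or 2*z > -2) and 3*v + (1/2)*z < -1
Before z := 3*z + y - 3: (q < 3*e + 14 or 2*y + 6*z > 4) and 3*v + (1/2)*y + (3/2)*z < 1/2
The weakest precondition is (q < 3*e + 14 or 2*y + 6*z > 4) and 3*v + (1/2)*y + (3/2)*z < 1/2.
Check whether (q < 26 or 2*y + 6*z > 4) and 3*v + (1/2)*y + (3/2)*z < 1/2 and e = 4 implies it.
Every state satisfying the precondition satisfies the weakest precondition: the implication holds.
Answer: valid


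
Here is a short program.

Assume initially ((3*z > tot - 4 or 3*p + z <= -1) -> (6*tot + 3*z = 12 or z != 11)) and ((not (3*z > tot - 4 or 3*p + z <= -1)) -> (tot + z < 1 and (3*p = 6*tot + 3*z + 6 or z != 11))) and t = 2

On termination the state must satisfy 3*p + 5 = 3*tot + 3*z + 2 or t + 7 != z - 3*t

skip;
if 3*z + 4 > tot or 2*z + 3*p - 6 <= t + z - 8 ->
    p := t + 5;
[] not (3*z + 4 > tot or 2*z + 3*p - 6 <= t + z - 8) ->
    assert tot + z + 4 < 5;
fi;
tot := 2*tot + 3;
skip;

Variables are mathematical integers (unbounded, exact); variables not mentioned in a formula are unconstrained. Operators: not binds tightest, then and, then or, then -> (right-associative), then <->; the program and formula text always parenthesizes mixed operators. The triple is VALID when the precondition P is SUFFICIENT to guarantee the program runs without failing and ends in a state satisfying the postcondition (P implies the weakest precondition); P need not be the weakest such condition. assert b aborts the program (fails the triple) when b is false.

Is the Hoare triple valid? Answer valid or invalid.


Working backward. After the program, the postcondition 3*p + 5 = 3*tot + 3*z + 2 or t + 7 != z - 3*t must hold; in canonical form it is 3*p = 3*tot + 3*z - 3 or 4*t != z - 7.
Before skip: 3*p = 3*tot + 3*z - 3 or 4*t != z - 7
Before tot := 2*tot + 3: 3*p = 6*tot + 3*z + 6 or 4*t != z - 7
Then branch requires 3*t = 6*tot + 3*z - 9 or 4*t != z - 7; else branch requires tot + z < 1 and (3*p = 6*tot + 3*z + 6 or 4*t != z - 7).
Before the if: ((3*z > tot - 4 or 3*p + z <= t - 2) -> (3*t = 6*tot + 3*z - 9 or 4*t != z - 7)) and ((not (3*z > tot - 4 or 3*p + z <= t - 2)) -> (tot + z < 1 and (3*p = 6*tot + 3*z + 6 or 4*t != z - 7)))
Before skip: ((3*z > tot - 4 or 3*p + z <= t - 2) -> (3*t = 6*tot + 3*z - 9 or 4*t != z - 7)) and ((not (3*z > tot - 4 or 3*p + z <= t - 2)) -> (tot + z < 1 and (3*p = 6*tot + 3*z + 6 or 4*t != z - 7)))
The weakest precondition is ((3*z > tot - 4 or 3*p + z <= t - 2) -> (3*t = 6*tot + 3*z - 9 or 4*t != z - 7)) and ((not (3*z > tot - 4 or 3*p + z <= t - 2)) -> (tot + z < 1 and (3*p = 6*tot + 3*z + 6 or 4*t != z - 7))).
Check whether ((3*z > tot - 4 or 3*p + z <= -1) -> (6*tot + 3*z = 12 or z != 11)) and ((not (3*z > tot - 4 or 3*p + z <= -1)) -> (tot + z < 1 and (3*p = 6*tot + 3*z + 6 or z != 11))) and t = 2 implies it.
Countermodel: at the initial state p = -3, t = 2, tot = -15, z = 15, the precondition holds but the weakest precondition fails.
Answer: invalid


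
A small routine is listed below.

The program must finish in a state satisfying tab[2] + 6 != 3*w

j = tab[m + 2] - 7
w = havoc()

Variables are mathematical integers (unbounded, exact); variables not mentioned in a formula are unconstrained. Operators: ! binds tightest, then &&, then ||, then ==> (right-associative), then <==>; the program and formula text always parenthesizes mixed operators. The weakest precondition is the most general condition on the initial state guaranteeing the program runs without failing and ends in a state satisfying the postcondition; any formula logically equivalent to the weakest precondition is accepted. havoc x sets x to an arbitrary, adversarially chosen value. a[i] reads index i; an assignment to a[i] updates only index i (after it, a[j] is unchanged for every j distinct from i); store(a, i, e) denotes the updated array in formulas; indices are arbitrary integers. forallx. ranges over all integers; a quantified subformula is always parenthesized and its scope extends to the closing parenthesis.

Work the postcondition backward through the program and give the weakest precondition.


Working backward. After the program, the postcondition tab[2] + 6 != 3*w must hold; in canonical form it is tab[2] != 3*w - 6.
Before havoc w: forall w_1. tab[2] != 3*w_1 - 6
Before j := tab[m + 2] - 7: forall w_1. tab[2] != 3*w_1 - 6
Answer: WP = forall w_1. tab[2] != 3*w_1 - 6


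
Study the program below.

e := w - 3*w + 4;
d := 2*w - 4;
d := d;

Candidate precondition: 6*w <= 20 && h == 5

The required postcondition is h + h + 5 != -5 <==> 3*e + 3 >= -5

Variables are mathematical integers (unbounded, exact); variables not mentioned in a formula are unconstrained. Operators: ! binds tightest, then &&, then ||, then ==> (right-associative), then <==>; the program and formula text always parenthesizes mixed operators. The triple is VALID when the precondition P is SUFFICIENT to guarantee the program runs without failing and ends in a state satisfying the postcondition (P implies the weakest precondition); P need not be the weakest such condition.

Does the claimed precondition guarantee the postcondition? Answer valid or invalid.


Working backward. After the program, the postcondition h + h + 5 != -5 <==> 3*e + 3 >= -5 must hold; in canonical form it is 2*h != -10 <==> 3*e >= -8.
Before d := d: 2*h != -10 <==> 3*e >= -8
Before d := 2*w - 4: 2*h != -10 <==> 3*e >= -8
Before e := w - 3*w + 4: 2*h != -10 <==> 6*w <= 20
The weakest precondition is 2*h != -10 <==> 6*w <= 20.
Check whether 6*w <= 20 && h == 5 implies it.
Every state satisfying the precondition satisfies the weakest precondition: the implication holds.
Answer: valid


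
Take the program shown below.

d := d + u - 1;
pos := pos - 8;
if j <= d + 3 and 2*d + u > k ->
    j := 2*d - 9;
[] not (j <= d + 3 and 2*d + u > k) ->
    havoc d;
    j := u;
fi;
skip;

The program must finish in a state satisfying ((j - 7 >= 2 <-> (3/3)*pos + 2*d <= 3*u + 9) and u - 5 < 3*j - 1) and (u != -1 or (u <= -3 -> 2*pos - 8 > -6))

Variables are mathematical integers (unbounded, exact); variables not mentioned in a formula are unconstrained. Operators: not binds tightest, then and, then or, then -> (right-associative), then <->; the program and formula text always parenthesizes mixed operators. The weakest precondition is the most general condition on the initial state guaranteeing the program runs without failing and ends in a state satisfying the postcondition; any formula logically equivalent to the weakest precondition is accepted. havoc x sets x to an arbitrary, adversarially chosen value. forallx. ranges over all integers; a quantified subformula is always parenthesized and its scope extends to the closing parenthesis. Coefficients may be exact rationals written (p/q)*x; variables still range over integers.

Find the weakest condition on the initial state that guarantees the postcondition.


Working backward. After the program, the postcondition ((j - 7 >= 2 <-> (3/3)*pos + 2*d <= 3*u + 9) and u - 5 < 3*j - 1) and (u != -1 or (u <= -3 -> 2*pos - 8 > -6)) must hold; in canonical form it is (j >= 9 <-> 2*d + pos <= 3*u + 9) and u < 3*j + 4 and (u != -1 or (u <= -3 -> 2*pos > 2)).
Before skip: (j >= 9 <-> 2*d + pos <= 3*u + 9) and u < 3*j + 4 and (u != -1 or (u <= -3 -> 2*pos > 2))
Then branch requires (2*d >= 18 <-> 2*d + pos <= 3*u + 9) and u < 6*d - 23 and (u != -1 or (u <= -3 -> 2*pos > 2)); else branch requires forall d_1. ((u >= 9 <-> 2*d_1 + pos <= 3*u + 9) and 2*u > -4 and (u != -1 or (u <= -3 -> 2*pos > 2))).
Before the if: ((j <= d + 3 and 2*d + u > k) -> ((2*d >= 18 <-> 2*d + pos <= 3*u + 9) and u < 6*d - 23 and (u != -1 or (u <= -3 -> 2*pos > 2)))) and ((not (j <= d + 3 and 2*d + u > k)) -> (forall d_1. ((u >= 9 <-> 2*d_1 + pos <= 3*u + 9) and 2*u > -4 and (u != -1 or (u <= -3 -> 2*pos > 2)))))
Before pos := pos - 8: ((j <= d + 3 and 2*d + u > k) -> ((2*d >= 18 <-> 2*d + pos <= 3*u + 17) and u < 6*d - 23 and (u != -1 or (u <= -3 -> 2*pos > 18)))) and ((not (j <= d + 3 and 2*d + u > k)) -> (forall d_1. ((u >= 9 <-> 2*d_1 + pos <= 3*u + 17) and 2*u > -4 and (u != -1 or (u <= -3 -> 2*pos > 18)))))
Before d := d + u - 1: ((j <= d + u + 2 and 2*d + 3*u > k + 2) -> ((2*d + 2*u >= 20 <-> 2*d + pos <= u + 19) and 6*d + 5*u > 29 and (u != -1 or (u <= -3 -> 2*pos > 18)))) and ((not (j <= d + u + 2 and 2*d + 3*u > k + 2)) -> (forall d_1. ((u >= 9 <-> 2*d_1 + pos <= 3*u + 17) and 2*u > -4 and (u != -1 or (u <= -3 -> 2*pos > 18)))))
Answer: WP = ((j <= d + u + 2 and 2*d + 3*u > k + 2) -> ((2*d + 2*u >= 20 <-> 2*d + pos <= u + 19) and 6*d + 5*u > 29 and (u != -1 or (u <= -3 -> 2*pos > 18)))) and ((not (j <= d + u + 2 and 2*d + 3*u > k + 2)) -> (forall d_1. ((u >= 9 <-> 2*d_1 + pos <= 3*u + 17) and 2*u > -4 and (u != -1 or (u <= -3 -> 2*pos > 18)))))


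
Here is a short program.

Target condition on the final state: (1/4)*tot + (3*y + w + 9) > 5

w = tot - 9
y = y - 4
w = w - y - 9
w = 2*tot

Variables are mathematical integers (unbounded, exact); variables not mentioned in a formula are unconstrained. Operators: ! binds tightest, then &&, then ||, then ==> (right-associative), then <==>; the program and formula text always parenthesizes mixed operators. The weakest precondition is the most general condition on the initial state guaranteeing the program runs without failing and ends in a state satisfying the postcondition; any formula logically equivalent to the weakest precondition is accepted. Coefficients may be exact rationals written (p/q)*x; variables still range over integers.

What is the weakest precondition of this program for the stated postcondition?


Working backward. After the program, the postcondition (1/4)*tot + (3*y + w + 9) > 5 must hold; in canonical form it is (1/4)*tot + w + 3*y > -4.
Before w := 2*tot: (9/4)*tot + 3*y > -4
Before w := w - y - 9: (9/4)*tot + 3*y > -4
Before y := y - 4: (9/4)*tot + 3*y > 8
Before w := tot - 9: (9/4)*tot + 3*y > 8
Answer: WP = (9/4)*tot + 3*y > 8


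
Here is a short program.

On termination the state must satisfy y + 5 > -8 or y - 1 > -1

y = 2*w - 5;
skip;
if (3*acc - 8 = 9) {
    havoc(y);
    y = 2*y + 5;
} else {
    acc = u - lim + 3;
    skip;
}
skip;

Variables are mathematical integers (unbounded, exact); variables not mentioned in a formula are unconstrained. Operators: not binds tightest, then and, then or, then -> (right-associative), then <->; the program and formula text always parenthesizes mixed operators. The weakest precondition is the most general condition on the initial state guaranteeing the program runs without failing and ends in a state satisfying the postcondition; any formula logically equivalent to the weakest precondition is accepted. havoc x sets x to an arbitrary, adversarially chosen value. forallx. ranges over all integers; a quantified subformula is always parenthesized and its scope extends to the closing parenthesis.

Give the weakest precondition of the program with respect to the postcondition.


Working backward. After the program, the postcondition y + 5 > -8 or y - 1 > -1 must hold; in canonical form it is y > -13 or y > 0.
Before skip: y > -13 or y > 0
Then branch requires forall y_1. (2*y_1 > -18 or 2*y_1 > -5); else branch requires y > -13 or y > 0.
Before the if: (3*acc = 17 -> (forall y_1. (2*y_1 > -18 or 2*y_1 > -5))) and ((not (3*acc = 17)) -> (y > -13 or y > 0))
Before skip: (3*acc = 17 -> (forall y_1. (2*y_1 > -18 or 2*y_1 > -5))) and ((not (3*acc = 17)) -> (y > -13 or y > 0))
Before y := 2*w - 5: (3*acc = 17 -> (forall y_1. (2*y_1 > -18 or 2*y_1 > -5))) and ((not (3*acc = 17)) -> (2*w > -8 or 2*w > 5))
Answer: WP = (3*acc = 17 -> (forall y_1. (2*y_1 > -18 or 2*y_1 > -5))) and ((not (3*acc = 17)) -> (2*w > -8 or 2*w > 5))


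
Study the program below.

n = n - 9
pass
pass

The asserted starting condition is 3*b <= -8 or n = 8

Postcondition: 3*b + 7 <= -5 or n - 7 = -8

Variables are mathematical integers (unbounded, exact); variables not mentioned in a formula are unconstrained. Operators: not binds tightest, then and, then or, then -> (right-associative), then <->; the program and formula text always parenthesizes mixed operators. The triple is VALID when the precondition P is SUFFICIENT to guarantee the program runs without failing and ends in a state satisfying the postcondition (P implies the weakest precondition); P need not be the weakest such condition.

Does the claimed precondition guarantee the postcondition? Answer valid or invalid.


Working backward. After the program, the postcondition 3*b + 7 <= -5 or n - 7 = -8 must hold; in canonical form it is 3*b <= -12 or n = -1.
Before skip: 3*b <= -12 or n = -1
Before skip: 3*b <= -12 or n = -1
Before n := n - 9: 3*b <= -12 or n = 8
The weakest precondition is 3*b <= -12 or n = 8.
Check whether 3*b <= -8 or n = 8 implies it.
Countermodel: at the initial state b = -3, n = 9, the precondition holds but the weakest precondition fails.
Answer: invalid


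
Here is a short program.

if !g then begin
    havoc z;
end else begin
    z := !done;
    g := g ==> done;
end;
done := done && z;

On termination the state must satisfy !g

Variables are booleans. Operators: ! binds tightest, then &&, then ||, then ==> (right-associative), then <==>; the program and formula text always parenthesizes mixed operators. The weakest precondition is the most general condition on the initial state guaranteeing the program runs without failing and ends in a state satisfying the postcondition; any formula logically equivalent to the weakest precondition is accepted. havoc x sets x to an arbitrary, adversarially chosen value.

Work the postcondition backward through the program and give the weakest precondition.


Working backward. After the program, !g must hold.
Before done := done && z: !g
Then branch requires !g; else branch requires !(g ==> done).
Before the if: g ==> (!(g ==> done))
Answer: WP = g ==> (!(g ==> done))


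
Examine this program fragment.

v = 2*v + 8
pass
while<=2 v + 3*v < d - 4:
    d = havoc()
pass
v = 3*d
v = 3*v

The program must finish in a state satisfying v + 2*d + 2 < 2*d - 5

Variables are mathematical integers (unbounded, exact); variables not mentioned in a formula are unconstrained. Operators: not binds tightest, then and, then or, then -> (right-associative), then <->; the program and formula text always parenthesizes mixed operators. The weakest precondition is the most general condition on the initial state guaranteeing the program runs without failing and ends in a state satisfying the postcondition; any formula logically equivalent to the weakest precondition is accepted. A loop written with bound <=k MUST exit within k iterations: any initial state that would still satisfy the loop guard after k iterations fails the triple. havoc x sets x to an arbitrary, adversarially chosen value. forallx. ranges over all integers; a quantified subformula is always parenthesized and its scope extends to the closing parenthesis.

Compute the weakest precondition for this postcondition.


Working backward. After the program, the postcondition v + 2*d + 2 < 2*d - 5 must hold; in canonical form it is v < -7.
Before v := 3*v: 3*v < -7
Before v := 3*d: 9*d < -7
Before skip: 9*d < -7
Before the loop (bound <=2), unroll the exhaustion recursion (WP_0 = exit-now case; WP_j = one more guarded iteration, up to j = 2):
  WP_0: (not (4*v < d - 4)) and 9*d < -7
  WP_1: (4*v < d - 4 -> (forall d_1. ((not (4*v < d_1 - 4)) and 9*d_1 < -7))) and ((not (4*v < d - 4)) -> 9*d < -7)
  WP_2: (4*v < d - 4 -> (forall d_2. ((4*v < d_2 - 4 -> (forall d_1. ((not (4*v < d_1 - 4)) and 9*d_1 < -7))) and ((not (4*v < d_2 - 4)) -> 9*d_2 < -7)))) and ((not (4*v < d - 4)) -> 9*d < -7)
So before the loop: (4*v < d - 4 -> (forall d_2. ((4*v < d_2 - 4 -> (forall d_1. ((not (4*v < d_1 - 4)) and 9*d_1 < -7))) and ((not (4*v < d_2 - 4)) -> 9*d_2 < -7)))) and ((not (4*v < d - 4)) -> 9*d < -7)
Before skip: (4*v < d - 4 -> (forall d_2. ((4*v < d_2 - 4 -> (forall d_1. ((not (4*v < d_1 - 4)) and 9*d_1 < -7))) and ((not (4*v < d_2 - 4)) -> 9*d_2 < -7)))) and ((not (4*v < d - 4)) -> 9*d < -7)
Before v := 2*v + 8: (8*v < d - 36 -> (forall d_2. ((8*v < d_2 - 36 -> (forall d_1. ((not (8*v < d_1 - 36)) and 9*d_1 < -7))) and ((not (8*v < d_2 - 36)) -> 9*d_2 < -7)))) and ((not (8*v < d - 36)) -> 9*d < -7)
Answer: WP = (8*v < d - 36 -> (forall d_2. ((8*v < d_2 - 36 -> (forall d_1. ((not (8*v < d_1 - 36)) and 9*d_1 < -7))) and ((not (8*v < d_2 - 36)) -> 9*d_2 < -7)))) and ((not (8*v < d - 36)) -> 9*d < -7)


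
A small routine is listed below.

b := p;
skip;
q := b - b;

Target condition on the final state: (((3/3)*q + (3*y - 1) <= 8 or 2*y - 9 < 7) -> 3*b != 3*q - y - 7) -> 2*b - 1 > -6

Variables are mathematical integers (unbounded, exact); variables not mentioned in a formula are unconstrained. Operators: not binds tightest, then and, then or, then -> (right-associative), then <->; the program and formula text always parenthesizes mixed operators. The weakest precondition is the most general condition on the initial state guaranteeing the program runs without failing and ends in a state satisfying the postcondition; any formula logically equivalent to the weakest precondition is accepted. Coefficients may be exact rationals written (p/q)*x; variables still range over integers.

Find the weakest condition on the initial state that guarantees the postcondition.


Working backward. After the program, the postcondition (((3/3)*q + (3*y - 1) <= 8 or 2*y - 9 < 7) -> 3*b != 3*q - y - 7) -> 2*b - 1 > -6 must hold; in canonical form it is ((q + 3*y <= 9 or 2*y < 16) -> 3*b + y != 3*q - 7) -> 2*b > -5.
Before q := b - b: ((3*y <= 9 or 2*y < 16) -> 3*b + y != -7) -> 2*b > -5
Before skip: ((3*y <= 9 or 2*y < 16) -> 3*b + y != -7) -> 2*b > -5
Before b := p: ((3*y <= 9 or 2*y < 16) -> 3*p + y != -7) -> 2*p > -5
Answer: WP = ((3*y <= 9 or 2*y < 16) -> 3*p + y != -7) -> 2*p > -5


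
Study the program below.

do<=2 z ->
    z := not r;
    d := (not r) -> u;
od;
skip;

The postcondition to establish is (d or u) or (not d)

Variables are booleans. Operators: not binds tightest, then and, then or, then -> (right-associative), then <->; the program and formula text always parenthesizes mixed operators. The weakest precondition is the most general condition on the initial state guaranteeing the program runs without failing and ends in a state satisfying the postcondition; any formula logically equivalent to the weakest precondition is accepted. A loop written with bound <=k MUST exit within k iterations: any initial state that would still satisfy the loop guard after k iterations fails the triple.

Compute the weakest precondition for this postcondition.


Working backward. After the program, the postcondition (d or u) or (not d) must hold; in canonical form it is true.
Before skip: true
Before the loop (bound <=2), unroll the exhaustion recursion (WP_0 = exit-now case; WP_j = one more guarded iteration, up to j = 2):
  WP_0: not z
  WP_1: z -> r
  WP_2: z -> ((not r) -> r)
So before the loop: z -> ((not r) -> r)
Answer: WP = z -> ((not r) -> r)


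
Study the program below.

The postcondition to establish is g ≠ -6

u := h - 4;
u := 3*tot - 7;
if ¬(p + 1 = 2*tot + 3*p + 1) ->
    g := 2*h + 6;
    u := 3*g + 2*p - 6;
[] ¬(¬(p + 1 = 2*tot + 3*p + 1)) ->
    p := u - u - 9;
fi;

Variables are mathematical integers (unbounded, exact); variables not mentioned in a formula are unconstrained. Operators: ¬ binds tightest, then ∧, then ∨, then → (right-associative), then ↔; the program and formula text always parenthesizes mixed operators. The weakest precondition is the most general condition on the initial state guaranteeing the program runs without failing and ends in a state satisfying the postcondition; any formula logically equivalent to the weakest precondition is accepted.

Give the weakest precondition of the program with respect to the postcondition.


Working backward. After the program, g ≠ -6 must hold.
Then branch requires 2*h ≠ -12; else branch requires g ≠ -6.
Before the if: ((¬(2*p + 2*tot = 0)) → 2*h ≠ -12) ∧ (2*p + 2*tot = 0 → g ≠ -6)
Before u := 3*tot - 7: ((¬(2*p + 2*tot = 0)) → 2*h ≠ -12) ∧ (2*p + 2*tot = 0 → g ≠ -6)
Before u := h - 4: ((¬(2*p + 2*tot = 0)) → 2*h ≠ -12) ∧ (2*p + 2*tot = 0 → g ≠ -6)
Answer: WP = ((¬(2*p + 2*tot = 0)) → 2*h ≠ -12) ∧ (2*p + 2*tot = 0 → g ≠ -6)


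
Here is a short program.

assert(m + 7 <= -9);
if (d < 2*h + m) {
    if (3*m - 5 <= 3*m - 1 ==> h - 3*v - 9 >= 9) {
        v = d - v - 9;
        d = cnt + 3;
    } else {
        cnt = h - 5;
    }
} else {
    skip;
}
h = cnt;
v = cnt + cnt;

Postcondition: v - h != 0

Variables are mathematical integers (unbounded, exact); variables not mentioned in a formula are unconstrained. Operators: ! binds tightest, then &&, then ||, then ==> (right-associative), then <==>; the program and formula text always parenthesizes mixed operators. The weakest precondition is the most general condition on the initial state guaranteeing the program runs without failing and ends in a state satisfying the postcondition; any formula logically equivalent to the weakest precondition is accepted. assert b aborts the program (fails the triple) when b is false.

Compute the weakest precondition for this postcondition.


Working backward. After the program, the postcondition v - h != 0 must hold; in canonical form it is v != h.
Before v := cnt + cnt: 2*cnt != h
Before h := cnt: cnt != 0
Then branch requires (h >= 3*v + 18 ==> cnt != 0) && ((!(h >= 3*v + 18)) ==> h != 5); else branch requires cnt != 0.
Before the if: (d < 2*h + m ==> ((h >= 3*v + 18 ==> cnt != 0) && ((!(h >= 3*v + 18)) ==> h != 5))) && ((!(d < 2*h + m)) ==> cnt != 0)
Before assert m + 7 <= -9: m <= -16 && (d < 2*h + m ==> ((h >= 3*v + 18 ==> cnt != 0) && ((!(h >= 3*v + 18)) ==> h != 5))) && ((!(d < 2*h + m)) ==> cnt != 0)
Answer: WP = m <= -16 && (d < 2*h + m ==> ((h >= 3*v + 18 ==> cnt != 0) && ((!(h >= 3*v + 18)) ==> h != 5))) && ((!(d < 2*h + m)) ==> cnt != 0)


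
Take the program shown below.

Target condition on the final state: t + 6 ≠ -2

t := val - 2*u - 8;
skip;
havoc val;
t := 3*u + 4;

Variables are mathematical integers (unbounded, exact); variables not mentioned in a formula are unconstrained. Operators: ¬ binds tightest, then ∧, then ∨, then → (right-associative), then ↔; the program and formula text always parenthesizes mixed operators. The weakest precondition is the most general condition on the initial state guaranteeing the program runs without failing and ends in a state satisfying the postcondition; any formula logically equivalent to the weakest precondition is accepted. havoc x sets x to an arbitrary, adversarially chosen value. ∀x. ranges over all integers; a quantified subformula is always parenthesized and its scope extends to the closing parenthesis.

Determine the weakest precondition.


Working backward. After the program, the postcondition t + 6 ≠ -2 must hold; in canonical form it is t ≠ -8.
Before t := 3*u + 4: 3*u ≠ -12
Before havoc val: 3*u ≠ -12
Before skip: 3*u ≠ -12
Before t := val - 2*u - 8: 3*u ≠ -12
Answer: WP = 3*u ≠ -12


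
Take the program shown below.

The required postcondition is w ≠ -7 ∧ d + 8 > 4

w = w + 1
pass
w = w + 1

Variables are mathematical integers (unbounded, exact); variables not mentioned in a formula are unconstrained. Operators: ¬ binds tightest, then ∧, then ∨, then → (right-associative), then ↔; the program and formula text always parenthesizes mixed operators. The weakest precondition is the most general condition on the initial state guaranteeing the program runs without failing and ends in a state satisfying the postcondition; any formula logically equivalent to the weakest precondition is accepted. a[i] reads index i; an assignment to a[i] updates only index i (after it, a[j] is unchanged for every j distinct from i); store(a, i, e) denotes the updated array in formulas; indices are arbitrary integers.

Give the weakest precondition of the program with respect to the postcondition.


Working backward. After the program, the postcondition w ≠ -7 ∧ d + 8 > 4 must hold; in canonical form it is w ≠ -7 ∧ d > -4.
Before w := w + 1: w ≠ -8 ∧ d > -4
Before skip: w ≠ -8 ∧ d > -4
Before w := w + 1: w ≠ -9 ∧ d > -4
Answer: WP = w ≠ -9 ∧ d > -4


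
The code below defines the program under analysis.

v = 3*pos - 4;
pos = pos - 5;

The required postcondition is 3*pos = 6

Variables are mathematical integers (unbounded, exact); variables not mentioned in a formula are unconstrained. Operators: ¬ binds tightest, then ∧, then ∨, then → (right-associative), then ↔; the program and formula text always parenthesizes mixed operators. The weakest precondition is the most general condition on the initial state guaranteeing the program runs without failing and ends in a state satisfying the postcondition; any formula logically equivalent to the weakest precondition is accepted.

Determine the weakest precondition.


Working backward. After the program, 3*pos = 6 must hold.
Before pos := pos - 5: 3*pos = 21
Before v := 3*pos - 4: 3*pos = 21
Answer: WP = 3*pos = 21


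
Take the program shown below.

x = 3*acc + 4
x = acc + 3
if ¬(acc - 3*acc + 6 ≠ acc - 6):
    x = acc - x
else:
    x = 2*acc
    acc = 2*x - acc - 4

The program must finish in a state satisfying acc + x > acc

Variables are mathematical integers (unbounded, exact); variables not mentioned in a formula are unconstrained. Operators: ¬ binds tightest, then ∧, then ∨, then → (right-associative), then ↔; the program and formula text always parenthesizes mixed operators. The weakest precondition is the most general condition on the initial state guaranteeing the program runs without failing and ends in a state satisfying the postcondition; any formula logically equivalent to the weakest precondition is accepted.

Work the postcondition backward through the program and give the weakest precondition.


Working backward. After the program, the postcondition acc + x > acc must hold; in canonical form it is x > 0.
Then branch requires acc > x; else branch requires 2*acc > 0.
Before the if: ((¬(3*acc ≠ 12)) → acc > x) ∧ (3*acc ≠ 12 → 2*acc > 0)
Before x := acc + 3: 3*acc ≠ 12 ∧ (3*acc ≠ 12 → 2*acc > 0)
Before x := 3*acc + 4: 3*acc ≠ 12 ∧ (3*acc ≠ 12 → 2*acc > 0)
Answer: WP = 3*acc ≠ 12 ∧ (3*acc ≠ 12 → 2*acc > 0)


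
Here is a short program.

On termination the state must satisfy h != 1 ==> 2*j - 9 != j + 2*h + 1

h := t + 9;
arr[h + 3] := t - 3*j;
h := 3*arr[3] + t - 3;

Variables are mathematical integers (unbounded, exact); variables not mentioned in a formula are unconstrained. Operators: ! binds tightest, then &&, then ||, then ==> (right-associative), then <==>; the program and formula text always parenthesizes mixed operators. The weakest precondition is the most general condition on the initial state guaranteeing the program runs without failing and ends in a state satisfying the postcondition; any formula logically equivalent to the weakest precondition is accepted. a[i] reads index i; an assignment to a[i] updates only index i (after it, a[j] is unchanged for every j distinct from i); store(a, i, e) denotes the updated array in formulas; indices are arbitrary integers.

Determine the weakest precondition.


Working backward. After the program, the postcondition h != 1 ==> 2*j - 9 != j + 2*h + 1 must hold; in canonical form it is h != 1 ==> j != 2*h + 10.
Before h := 3*arr[3] + t - 3: 3*arr[3] + t != 4 ==> j != 6*arr[3] + 2*t + 4
Before arr[h + 3] := t - 3*j: 3*store(arr, h + 3, -3*j + t)[3] + t != 4 ==> j != 6*store(arr, h + 3, -3*j + t)[3] + 2*t + 4
Before h := t + 9: 3*store(arr, t + 12, -3*j + t)[3] + t != 4 ==> j != 6*store(arr, t + 12, -3*j + t)[3] + 2*t + 4
Answer: WP = 3*store(arr, t + 12, -3*j + t)[3] + t != 4 ==> j != 6*store(arr, t + 12, -3*j + t)[3] + 2*t + 4


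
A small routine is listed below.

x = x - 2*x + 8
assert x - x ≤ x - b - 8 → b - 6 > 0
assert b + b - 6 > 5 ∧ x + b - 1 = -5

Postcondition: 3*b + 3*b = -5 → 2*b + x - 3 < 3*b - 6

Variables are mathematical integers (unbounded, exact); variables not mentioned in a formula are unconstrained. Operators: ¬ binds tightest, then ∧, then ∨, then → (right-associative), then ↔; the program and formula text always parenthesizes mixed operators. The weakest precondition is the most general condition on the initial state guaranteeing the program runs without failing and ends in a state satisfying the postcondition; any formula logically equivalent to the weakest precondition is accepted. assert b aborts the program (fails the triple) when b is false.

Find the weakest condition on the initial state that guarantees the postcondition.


Working backward. After the program, the postcondition 3*b + 3*b = -5 → 2*b + x - 3 < 3*b - 6 must hold; in canonical form it is 6*b = -5 → x < b - 3.
Before assert b + b - 6 > 5 ∧ x + b - 1 = -5: 2*b > 11 ∧ b + x = -4 ∧ (6*b = -5 → x < b - 3)
Before assert x - x ≤ x - b - 8 → b - 6 > 0: (b ≤ x - 8 → b > 6) ∧ 2*b > 11 ∧ b + x = -4 ∧ (6*b = -5 → x < b - 3)
Before x := x - 2*x + 8: (b + x ≤ 0 → b > 6) ∧ 2*b > 11 ∧ b = x - 12 ∧ (6*b = -5 → b + x > 11)
Answer: WP = (b + x ≤ 0 → b > 6) ∧ 2*b > 11 ∧ b = x - 12 ∧ (6*b = -5 → b + x > 11)


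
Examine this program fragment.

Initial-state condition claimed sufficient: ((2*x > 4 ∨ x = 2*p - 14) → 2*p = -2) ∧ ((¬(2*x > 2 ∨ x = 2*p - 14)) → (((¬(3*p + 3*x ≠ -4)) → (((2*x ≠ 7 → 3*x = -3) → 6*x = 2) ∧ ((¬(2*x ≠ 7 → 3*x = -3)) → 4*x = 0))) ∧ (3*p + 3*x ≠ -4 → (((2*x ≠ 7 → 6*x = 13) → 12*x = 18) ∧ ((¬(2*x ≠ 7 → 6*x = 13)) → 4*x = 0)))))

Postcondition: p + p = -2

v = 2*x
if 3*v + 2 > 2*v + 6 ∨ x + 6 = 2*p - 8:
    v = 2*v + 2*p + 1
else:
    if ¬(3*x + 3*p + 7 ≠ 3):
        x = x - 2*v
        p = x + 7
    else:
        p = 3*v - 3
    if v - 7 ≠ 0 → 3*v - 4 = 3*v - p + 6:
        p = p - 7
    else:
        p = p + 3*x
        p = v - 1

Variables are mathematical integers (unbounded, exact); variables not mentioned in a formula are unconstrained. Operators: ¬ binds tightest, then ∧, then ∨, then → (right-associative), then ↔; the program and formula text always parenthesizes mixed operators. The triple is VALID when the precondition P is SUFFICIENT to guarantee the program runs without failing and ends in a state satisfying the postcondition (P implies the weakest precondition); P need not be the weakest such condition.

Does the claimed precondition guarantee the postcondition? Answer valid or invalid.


Working backward. After the program, the postcondition p + p = -2 must hold; in canonical form it is 2*p = -2.
Then branch requires 2*p = -2; else branch requires ((¬(3*p + 3*x ≠ -4)) → (((v ≠ 7 → x = 2*v + 3) → 2*x = 4*v - 2) ∧ ((¬(v ≠ 7 → x = 2*v + 3)) → 2*v = 0))) ∧ (3*p + 3*x ≠ -4 → (((v ≠ 7 → 3*v = 13) → 6*v = 18) ∧ ((¬(v ≠ 7 → 3*v = 13)) → 2*v = 0))).
Before the if: ((v > 4 ∨ x = 2*p - 14) → 2*p = -2) ∧ ((¬(v > 4 ∨ x = 2*p - 14)) → (((¬(3*p + 3*x ≠ -4)) → (((v ≠ 7 → x = 2*v + 3) → 2*x = 4*v - 2) ∧ ((¬(v ≠ 7 → x = 2*v + 3)) → 2*v = 0))) ∧ (3*p + 3*x ≠ -4 → (((v ≠ 7 → 3*v = 13) → 6*v = 18) ∧ ((¬(v ≠ 7 → 3*v = 13)) → 2*v = 0)))))
Before v := 2*x: ((2*x > 4 ∨ x = 2*p - 14) → 2*p = -2) ∧ ((¬(2*x > 4 ∨ x = 2*p - 14)) → (((¬(3*p + 3*x ≠ -4)) → (((2*x ≠ 7 → 3*x = -3) → 6*x = 2) ∧ ((¬(2*x ≠ 7 → 3*x = -3)) → 4*x = 0))) ∧ (3*p + 3*x ≠ -4 → (((2*x ≠ 7 → 6*x = 13) → 12*x = 18) ∧ ((¬(2*x ≠ 7 → 6*x = 13)) → 4*x = 0)))))
The weakest precondition is ((2*x > 4 ∨ x = 2*p - 14) → 2*p = -2) ∧ ((¬(2*x > 4 ∨ x = 2*p - 14)) → (((¬(3*p + 3*x ≠ -4)) → (((2*x ≠ 7 → 3*x = -3) → 6*x = 2) ∧ ((¬(2*x ≠ 7 → 3*x = -3)) → 4*x = 0))) ∧ (3*p + 3*x ≠ -4 → (((2*x ≠ 7 → 6*x = 13) → 12*x = 18) ∧ ((¬(2*x ≠ 7 → 6*x = 13)) → 4*x = 0))))).
Check whether ((2*x > 4 ∨ x = 2*p - 14) → 2*p = -2) ∧ ((¬(2*x > 2 ∨ x = 2*p - 14)) → (((¬(3*p + 3*x ≠ -4)) → (((2*x ≠ 7 → 3*x = -3) → 6*x = 2) ∧ ((¬(2*x ≠ 7 → 3*x = -3)) → 4*x = 0))) ∧ (3*p + 3*x ≠ -4 → (((2*x ≠ 7 → 6*x = 13) → 12*x = 18) ∧ ((¬(2*x ≠ 7 → 6*x = 13)) → 4*x = 0))))) implies it.
Countermodel: at the initial state p = 9, x = 2, the precondition holds but the weakest precondition fails.
Answer: invalid
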